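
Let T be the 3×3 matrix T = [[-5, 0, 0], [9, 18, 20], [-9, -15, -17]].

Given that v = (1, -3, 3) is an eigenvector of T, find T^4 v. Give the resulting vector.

First find the eigenvalue: Tv = (-5, 15, -15) = -5·(1, -3, 3), so λ = -5.
Then T^4 v = λ^4·v = (-5)^4·(1, -3, 3) = 625·(1, -3, 3) = (625, -1875, 1875).

(625, -1875, 1875)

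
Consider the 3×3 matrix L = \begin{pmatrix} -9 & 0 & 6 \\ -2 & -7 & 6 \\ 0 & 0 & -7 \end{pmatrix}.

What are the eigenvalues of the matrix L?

Compute the characteristic polynomial p(r) = det(rI - L).
Cofactor expansion gives p(r) = r^3 + 23r^2 + 175r + 441.
Rational-root test: r = -7 gives p(-7) = 0.
Factor out (r + 7): p(r) = (r + 7)·(r^2 + 16r + 63).
The quadratic factors as (r + 9)·(r + 7).
Eigenvalues: -9, -7, -7.

-9, -7, -7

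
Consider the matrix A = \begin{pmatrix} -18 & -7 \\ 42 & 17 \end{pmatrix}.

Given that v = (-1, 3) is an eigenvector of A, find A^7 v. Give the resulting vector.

First find the eigenvalue: Av = (-3, 9) = 3·(-1, 3), so λ = 3.
Then A^7 v = λ^7·v = 3^7·(-1, 3) = 2187·(-1, 3) = (-2187, 6561).

(-2187, 6561)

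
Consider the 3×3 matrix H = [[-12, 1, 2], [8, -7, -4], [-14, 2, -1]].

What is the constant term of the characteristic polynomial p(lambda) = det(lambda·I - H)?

280

p(0) = det(0·I − H) = det(−H) = (−1)^3·det(H).
det(H) = -280, so p(0) = 280.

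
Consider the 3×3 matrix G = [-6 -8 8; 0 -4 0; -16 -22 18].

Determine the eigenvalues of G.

-4, 2, 10

Compute the characteristic polynomial p(μ) = det(μI - G).
Cofactor expansion gives p(μ) = μ^3 - 8μ^2 - 28μ + 80.
Since p(-4) = 0, μ = -4 is a root.
Factor out (μ + 4): p(μ) = (μ + 4)·(μ^2 - 12μ + 20).
The quadratic factors as (μ - 2)·(μ - 10).
Eigenvalues: -4, 2, 10.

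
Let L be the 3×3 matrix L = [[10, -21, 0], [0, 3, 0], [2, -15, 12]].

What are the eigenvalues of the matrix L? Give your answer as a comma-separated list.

3, 10, 12

Compute the characteristic polynomial p(r) = det(rI - L).
Expanding the 3×3 determinant: p(r) = r^3 - 25r^2 + 186r - 360.
Rational-root test: r = 3 gives p(3) = 0.
Dividing by (r - 3) leaves r^2 - 22r + 120.
The quadratic factors as (r - 10)·(r - 12).
Eigenvalues: 3, 10, 12.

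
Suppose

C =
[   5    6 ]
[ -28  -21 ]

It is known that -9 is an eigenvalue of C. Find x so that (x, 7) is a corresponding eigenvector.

We need (C + 9I)v = 0.
C + 9I = [[14, 6], [-28, -12]].
Row 1: (14)·x + (6)·7 = 0
Row 2: (-28)·x + (-12)·7 = 0
Solving gives x = -3.
Check: C·(-3, 7) = (27, -63) = -9·(-3, 7).

-3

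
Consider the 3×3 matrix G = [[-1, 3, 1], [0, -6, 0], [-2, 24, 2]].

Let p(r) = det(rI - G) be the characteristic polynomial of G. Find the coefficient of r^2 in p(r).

The coefficient of r^2 of det(rI - G) is −trace(G).
trace(G) = (-1) + (-6) + (2) = -5, so the coefficient is 5.

5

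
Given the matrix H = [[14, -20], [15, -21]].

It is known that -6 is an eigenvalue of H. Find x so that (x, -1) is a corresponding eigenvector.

-1

We need (H + 6I)v = 0.
H + 6I = [[20, -20], [15, -15]].
Row 1: (20)·x + (-20)·-1 = 0
Row 2: (15)·x + (-15)·-1 = 0
Solving gives x = -1.
Check: H·(-1, -1) = (6, 6) = -6·(-1, -1).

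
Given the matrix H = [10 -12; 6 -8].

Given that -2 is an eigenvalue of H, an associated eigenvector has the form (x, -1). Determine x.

-1

We need (H + 2I)v = 0.
H + 2I = [[12, -12], [6, -6]].
Row 1: (12)·x + (-12)·-1 = 0
Row 2: (6)·x + (-6)·-1 = 0
Solving gives x = -1.
Check: H·(-1, -1) = (2, 2) = -2·(-1, -1).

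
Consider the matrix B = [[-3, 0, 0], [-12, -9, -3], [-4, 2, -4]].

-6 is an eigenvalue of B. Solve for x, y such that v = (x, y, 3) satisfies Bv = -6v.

0, -3

We need (B + 6I)v = 0.
B + 6I = [[3, 0, 0], [-12, -3, -3], [-4, 2, 2]].
Row 1: (3)·x + (0)·y + (0)·3 = 0
Row 2: (-12)·x + (-3)·y + (-3)·3 = 0
Row 3: (-4)·x + (2)·y + (2)·3 = 0
Solving gives x = 0, y = -3.
Check: B·(0, -3, 3) = (0, 18, -18) = -6·(0, -3, 3).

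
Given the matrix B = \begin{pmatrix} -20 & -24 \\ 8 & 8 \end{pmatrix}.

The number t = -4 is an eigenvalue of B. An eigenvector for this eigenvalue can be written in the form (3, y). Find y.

We need (B + 4I)v = 0.
B + 4I = [[-16, -24], [8, 12]].
Row 1: (-16)·3 + (-24)·y = 0
Row 2: (8)·3 + (12)·y = 0
Solving gives y = -2.
Check: B·(3, -2) = (-12, 8) = -4·(3, -2).

-2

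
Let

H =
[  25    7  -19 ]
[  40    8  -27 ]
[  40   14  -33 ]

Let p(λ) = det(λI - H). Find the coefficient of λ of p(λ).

p(λ) = λ^3 - 31λ + 30.
The coefficient of λ is -31.

-31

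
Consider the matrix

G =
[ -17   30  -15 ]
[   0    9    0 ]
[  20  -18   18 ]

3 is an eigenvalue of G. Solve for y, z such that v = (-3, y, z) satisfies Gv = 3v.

0, 4

We need (G - 3I)v = 0.
G - 3I = [[-20, 30, -15], [0, 6, 0], [20, -18, 15]].
Row 1: (-20)·-3 + (30)·y + (-15)·z = 0
Row 2: (0)·-3 + (6)·y + (0)·z = 0
Row 3: (20)·-3 + (-18)·y + (15)·z = 0
Solving gives y = 0, z = 4.
Check: G·(-3, 0, 4) = (-9, 0, 12) = 3·(-3, 0, 4).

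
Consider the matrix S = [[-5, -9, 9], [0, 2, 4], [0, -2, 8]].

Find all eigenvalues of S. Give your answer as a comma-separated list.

-5, 4, 6

Set up det(sI - S) = 0.
Expanding along the first row, p(s) = s^3 - 5s^2 - 26s + 120.
Since p(-5) = 0, s = -5 is a root.
Dividing by (s + 5) leaves s^2 - 10s + 24.
The quadratic factors as (s - 4)·(s - 6).
Eigenvalues: -5, 4, 6.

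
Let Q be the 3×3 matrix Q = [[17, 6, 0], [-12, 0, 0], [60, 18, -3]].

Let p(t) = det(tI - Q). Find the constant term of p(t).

216

p(t) = t^3 - 14t^2 + 21t + 216.
The constant term is 216.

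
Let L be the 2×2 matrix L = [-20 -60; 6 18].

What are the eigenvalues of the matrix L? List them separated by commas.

-2, 0

det(L - λI) = (-20 - λ)(18 - λ) - (-60)·(6) = λ^2 + 2λ.
This factors as (λ + 2)·λ = 0.
Eigenvalues: -2, 0.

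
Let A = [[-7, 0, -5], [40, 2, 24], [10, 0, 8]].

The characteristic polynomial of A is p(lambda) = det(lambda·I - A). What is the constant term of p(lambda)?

p(lambda) = lambda^3 - 3·lambda^2 - 4·lambda + 12.
The constant term is 12.

12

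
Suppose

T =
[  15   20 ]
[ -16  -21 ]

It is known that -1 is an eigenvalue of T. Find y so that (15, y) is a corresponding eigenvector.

We need (T + 1I)v = 0.
T + 1I = [[16, 20], [-16, -20]].
Row 1: (16)·15 + (20)·y = 0
Row 2: (-16)·15 + (-20)·y = 0
Solving gives y = -12.
Check: T·(15, -12) = (-15, 12) = -1·(15, -12).

-12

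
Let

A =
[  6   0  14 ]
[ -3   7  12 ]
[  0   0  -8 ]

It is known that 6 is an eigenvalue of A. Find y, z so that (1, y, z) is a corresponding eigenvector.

We need (A - 6I)v = 0.
A - 6I = [[0, 0, 14], [-3, 1, 12], [0, 0, -14]].
Row 1: (0)·1 + (0)·y + (14)·z = 0
Row 2: (-3)·1 + (1)·y + (12)·z = 0
Row 3: (0)·1 + (0)·y + (-14)·z = 0
Solving gives y = 3, z = 0.
Check: A·(1, 3, 0) = (6, 18, 0) = 6·(1, 3, 0).

3, 0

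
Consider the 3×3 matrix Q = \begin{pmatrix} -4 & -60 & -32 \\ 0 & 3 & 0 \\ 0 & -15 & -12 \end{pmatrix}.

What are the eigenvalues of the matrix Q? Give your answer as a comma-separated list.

-12, -4, 3

Set up det(tI - Q) = 0.
Cofactor expansion gives p(t) = t^3 + 13t^2 - 144.
Try t = 3: p(3) = 0, so 3 is a root.
Dividing by (t - 3) leaves t^2 + 16t + 48.
The quadratic factors as (t + 12)·(t + 4).
Eigenvalues: -12, -4, 3.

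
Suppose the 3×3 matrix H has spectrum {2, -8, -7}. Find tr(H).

trace(H) is the sum of the eigenvalues: (2) + (-8) + (-7) = -13.

-13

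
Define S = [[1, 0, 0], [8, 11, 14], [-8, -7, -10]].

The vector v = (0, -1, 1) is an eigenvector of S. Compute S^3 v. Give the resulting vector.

First find the eigenvalue: Sv = (0, 3, -3) = -3·(0, -1, 1), so λ = -3.
Then S^3 v = λ^3·v = (-3)^3·(0, -1, 1) = -27·(0, -1, 1) = (0, 27, -27).

(0, 27, -27)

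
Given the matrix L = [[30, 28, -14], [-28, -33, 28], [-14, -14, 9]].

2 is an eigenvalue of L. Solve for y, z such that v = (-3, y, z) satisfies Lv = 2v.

We need (L - 2I)v = 0.
L - 2I = [[28, 28, -14], [-28, -35, 28], [-14, -14, 7]].
Row 1: (28)·-3 + (28)·y + (-14)·z = 0
Row 2: (-28)·-3 + (-35)·y + (28)·z = 0
Row 3: (-14)·-3 + (-14)·y + (7)·z = 0
Solving gives y = 4, z = 2.
Check: L·(-3, 4, 2) = (-6, 8, 4) = 2·(-3, 4, 2).

4, 2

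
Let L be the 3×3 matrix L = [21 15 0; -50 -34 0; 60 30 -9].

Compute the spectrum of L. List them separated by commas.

The characteristic polynomial is p(t) = det(tI - L).
Expanding along the first row, p(t) = t^3 + 22t^2 + 153t + 324.
Since p(-9) = 0, t = -9 is a root.
Factor out (t + 9): p(t) = (t + 9)·(t^2 + 13t + 36).
The quadratic factors as (t + 9)·(t + 4).
Eigenvalues: -9, -9, -4.

-9, -9, -4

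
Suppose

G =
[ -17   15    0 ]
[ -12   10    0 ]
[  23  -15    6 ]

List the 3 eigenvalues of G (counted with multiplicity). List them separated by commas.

-5, -2, 6

Set up det(sI - G) = 0.
Cofactor expansion gives p(s) = s^3 + s^2 - 32s - 60.
Since p(-5) = 0, s = -5 is a root.
Factor out (s + 5): p(s) = (s + 5)·(s^2 - 4s - 12).
The quadratic factors as (s + 2)·(s - 6).
Eigenvalues: -5, -2, 6.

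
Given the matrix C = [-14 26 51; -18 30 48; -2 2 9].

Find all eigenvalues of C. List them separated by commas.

Set up det(λI - C) = 0.
Expanding the 3×3 determinant: p(λ) = λ^3 - 25λ^2 + 198λ - 504.
Try λ = 12: p(12) = 0, so 12 is a root.
Factor out (λ - 12): p(λ) = (λ - 12)·(λ^2 - 13λ + 42).
The quadratic factors as (λ - 6)·(λ - 7).
Eigenvalues: 6, 7, 12.

6, 7, 12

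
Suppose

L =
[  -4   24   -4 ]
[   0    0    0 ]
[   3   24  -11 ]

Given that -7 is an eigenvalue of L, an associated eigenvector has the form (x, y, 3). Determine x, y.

We need (L + 7I)v = 0.
L + 7I = [[3, 24, -4], [0, 7, 0], [3, 24, -4]].
Row 1: (3)·x + (24)·y + (-4)·3 = 0
Row 2: (0)·x + (7)·y + (0)·3 = 0
Row 3: (3)·x + (24)·y + (-4)·3 = 0
Solving gives x = 4, y = 0.
Check: L·(4, 0, 3) = (-28, 0, -21) = -7·(4, 0, 3).

4, 0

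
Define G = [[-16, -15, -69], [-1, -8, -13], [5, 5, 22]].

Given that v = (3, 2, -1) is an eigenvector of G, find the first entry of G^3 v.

-81

First find the eigenvalue: Gv = (-9, -6, 3) = -3·(3, 2, -1), so λ = -3.
Then G^3 v = λ^3·v = (-3)^3·(3, 2, -1) = -27·(3, 2, -1) = (-81, -54, 27).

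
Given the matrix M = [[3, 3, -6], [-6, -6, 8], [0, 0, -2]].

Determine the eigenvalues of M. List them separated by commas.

-3, -2, 0

Compute the characteristic polynomial p(λ) = det(λI - M).
Expanding along the first row, p(λ) = λ^3 + 5λ^2 + 6λ.
Since p(0) = 0, λ = 0 is a root.
Factor out λ: p(λ) = λ·(λ^2 + 5λ + 6).
The quadratic factors as (λ + 3)·(λ + 2).
Eigenvalues: -3, -2, 0.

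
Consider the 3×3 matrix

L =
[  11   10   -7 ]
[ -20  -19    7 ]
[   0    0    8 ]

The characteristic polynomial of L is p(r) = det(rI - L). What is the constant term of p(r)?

p(r) = r^3 - 73r + 72.
The constant term is 72.

72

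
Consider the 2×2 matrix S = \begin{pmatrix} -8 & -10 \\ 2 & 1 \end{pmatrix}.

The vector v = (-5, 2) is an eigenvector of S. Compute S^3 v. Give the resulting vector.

First find the eigenvalue: Sv = (20, -8) = -4·(-5, 2), so λ = -4.
Then S^3 v = λ^3·v = (-4)^3·(-5, 2) = -64·(-5, 2) = (320, -128).

(320, -128)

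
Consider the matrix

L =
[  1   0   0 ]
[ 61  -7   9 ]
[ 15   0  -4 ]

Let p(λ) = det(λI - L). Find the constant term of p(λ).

-28

p(λ) = λ^3 + 10λ^2 + 17λ - 28.
The constant term is -28.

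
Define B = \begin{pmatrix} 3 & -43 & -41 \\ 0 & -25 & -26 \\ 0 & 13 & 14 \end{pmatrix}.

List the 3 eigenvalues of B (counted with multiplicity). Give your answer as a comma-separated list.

-12, 1, 3

Compute the characteristic polynomial p(μ) = det(μI - B).
Expanding along the first row, p(μ) = μ^3 + 8μ^2 - 45μ + 36.
Try μ = 1: p(1) = 0, so 1 is a root.
Dividing by (μ - 1) leaves μ^2 + 9μ - 36.
The quadratic factors as (μ + 12)·(μ - 3).
Eigenvalues: -12, 1, 3.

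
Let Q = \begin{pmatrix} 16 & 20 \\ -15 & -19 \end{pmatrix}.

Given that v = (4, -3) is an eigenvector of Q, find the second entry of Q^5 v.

First find the eigenvalue: Qv = (4, -3) = 1·(4, -3), so λ = 1.
Then Q^5 v = λ^5·v = 1^5·(4, -3) = 1·(4, -3) = (4, -3).

-3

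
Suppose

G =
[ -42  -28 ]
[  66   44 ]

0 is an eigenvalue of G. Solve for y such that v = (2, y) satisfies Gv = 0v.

We need (G)v = 0.
G = [[-42, -28], [66, 44]].
Row 1: (-42)·2 + (-28)·y = 0
Row 2: (66)·2 + (44)·y = 0
Solving gives y = -3.
Check: G·(2, -3) = (0, 0) = 0·(2, -3).

-3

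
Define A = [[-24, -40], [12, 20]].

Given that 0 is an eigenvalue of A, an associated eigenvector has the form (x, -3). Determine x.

5

We need (A)v = 0.
A = [[-24, -40], [12, 20]].
Row 1: (-24)·x + (-40)·-3 = 0
Row 2: (12)·x + (20)·-3 = 0
Solving gives x = 5.
Check: A·(5, -3) = (0, 0) = 0·(5, -3).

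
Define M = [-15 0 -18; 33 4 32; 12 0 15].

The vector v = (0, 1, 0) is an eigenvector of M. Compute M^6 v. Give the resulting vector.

First find the eigenvalue: Mv = (0, 4, 0) = 4·(0, 1, 0), so λ = 4.
Then M^6 v = λ^6·v = 4^6·(0, 1, 0) = 4096·(0, 1, 0) = (0, 4096, 0).

(0, 4096, 0)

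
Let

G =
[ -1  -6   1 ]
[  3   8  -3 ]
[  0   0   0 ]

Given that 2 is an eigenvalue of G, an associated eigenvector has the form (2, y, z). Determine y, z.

We need (G - 2I)v = 0.
G - 2I = [[-3, -6, 1], [3, 6, -3], [0, 0, -2]].
Row 1: (-3)·2 + (-6)·y + (1)·z = 0
Row 2: (3)·2 + (6)·y + (-3)·z = 0
Row 3: (0)·2 + (0)·y + (-2)·z = 0
Solving gives y = -1, z = 0.
Check: G·(2, -1, 0) = (4, -2, 0) = 2·(2, -1, 0).

-1, 0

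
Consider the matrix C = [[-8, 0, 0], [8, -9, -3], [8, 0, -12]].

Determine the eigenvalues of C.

-12, -9, -8

The characteristic polynomial is p(t) = det(tI - C).
Expanding the 3×3 determinant: p(t) = t^3 + 29t^2 + 276t + 864.
Since p(-12) = 0, t = -12 is a root.
Factor out (t + 12): p(t) = (t + 12)·(t^2 + 17t + 72).
The quadratic factors as (t + 9)·(t + 8).
Eigenvalues: -12, -9, -8.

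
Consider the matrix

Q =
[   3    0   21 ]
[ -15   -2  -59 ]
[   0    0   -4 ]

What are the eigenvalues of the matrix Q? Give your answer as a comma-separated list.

-4, -2, 3

Compute the characteristic polynomial p(s) = det(sI - Q).
Cofactor expansion gives p(s) = s^3 + 3s^2 - 10s - 24.
Since p(-2) = 0, s = -2 is a root.
Factor out (s + 2): p(s) = (s + 2)·(s^2 + s - 12).
The quadratic factors as (s + 4)·(s - 3).
Eigenvalues: -4, -2, 3.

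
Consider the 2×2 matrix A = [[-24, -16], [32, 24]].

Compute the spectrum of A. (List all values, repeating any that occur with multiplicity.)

-8, 8

det(A - μI) = (-24 - μ)(24 - μ) - (-16)·(32) = μ^2 - 64.
This factors as (μ + 8)·(μ - 8) = 0.
Eigenvalues: -8, 8.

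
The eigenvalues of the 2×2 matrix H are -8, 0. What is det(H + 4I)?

If H has eigenvalues -8, 0, then H + 4I has eigenvalues -4, 4.
det(H + 4I) = (-4) · (4) = -16.

-16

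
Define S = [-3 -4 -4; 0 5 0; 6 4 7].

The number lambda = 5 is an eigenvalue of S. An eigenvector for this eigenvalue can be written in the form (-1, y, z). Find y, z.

1, 1

We need (S - 5I)v = 0.
S - 5I = [[-8, -4, -4], [0, 0, 0], [6, 4, 2]].
Row 1: (-8)·-1 + (-4)·y + (-4)·z = 0
Row 2: (0)·-1 + (0)·y + (0)·z = 0
Row 3: (6)·-1 + (4)·y + (2)·z = 0
Solving gives y = 1, z = 1.
Check: S·(-1, 1, 1) = (-5, 5, 5) = 5·(-1, 1, 1).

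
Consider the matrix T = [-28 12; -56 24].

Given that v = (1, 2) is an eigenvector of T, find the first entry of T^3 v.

First find the eigenvalue: Tv = (-4, -8) = -4·(1, 2), so λ = -4.
Then T^3 v = λ^3·v = (-4)^3·(1, 2) = -64·(1, 2) = (-64, -128).

-64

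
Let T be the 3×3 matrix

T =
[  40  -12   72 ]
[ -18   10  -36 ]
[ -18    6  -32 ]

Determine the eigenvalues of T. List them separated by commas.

4, 4, 10

The characteristic polynomial is p(λ) = det(λI - T).
Cofactor expansion gives p(λ) = λ^3 - 18λ^2 + 96λ - 160.
Since p(4) = 0, λ = 4 is a root.
Dividing by (λ - 4) leaves λ^2 - 14λ + 40.
The quadratic factors as (λ - 4)·(λ - 10).
Eigenvalues: 4, 4, 10.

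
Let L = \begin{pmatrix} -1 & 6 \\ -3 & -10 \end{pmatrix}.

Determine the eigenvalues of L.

-7, -4

det(L - sI) = (-1 - s)(-10 - s) - (6)·(-3) = s^2 + 11s + 28.
This factors as (s + 7)·(s + 4) = 0.
Eigenvalues: -7, -4.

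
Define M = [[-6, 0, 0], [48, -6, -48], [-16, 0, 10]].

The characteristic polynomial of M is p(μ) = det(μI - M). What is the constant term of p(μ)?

-360

p(μ) = μ^3 + 2μ^2 - 84μ - 360.
The constant term is -360.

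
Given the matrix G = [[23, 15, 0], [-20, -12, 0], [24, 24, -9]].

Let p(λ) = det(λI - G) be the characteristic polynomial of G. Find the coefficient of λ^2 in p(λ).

The coefficient of λ^2 of det(λI - G) is −trace(G).
trace(G) = (23) + (-12) + (-9) = 2, so the coefficient is -2.

-2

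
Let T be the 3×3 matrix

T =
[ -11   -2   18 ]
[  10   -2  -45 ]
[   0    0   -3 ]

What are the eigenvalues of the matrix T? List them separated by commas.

-7, -6, -3

Set up det(λI - T) = 0.
Expanding the 3×3 determinant: p(λ) = λ^3 + 16λ^2 + 81λ + 126.
Try λ = -6: p(-6) = 0, so -6 is a root.
Dividing by (λ + 6) leaves λ^2 + 10λ + 21.
The quadratic factors as (λ + 7)·(λ + 3).
Eigenvalues: -7, -6, -3.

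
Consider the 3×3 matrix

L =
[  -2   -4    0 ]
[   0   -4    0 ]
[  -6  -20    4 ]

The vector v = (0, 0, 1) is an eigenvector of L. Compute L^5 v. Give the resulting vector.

(0, 0, 1024)

First find the eigenvalue: Lv = (0, 0, 4) = 4·(0, 0, 1), so λ = 4.
Then L^5 v = λ^5·v = 4^5·(0, 0, 1) = 1024·(0, 0, 1) = (0, 0, 1024).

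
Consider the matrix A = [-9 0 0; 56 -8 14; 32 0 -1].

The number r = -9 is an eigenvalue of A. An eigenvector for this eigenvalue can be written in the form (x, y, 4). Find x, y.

-1, 0

We need (A + 9I)v = 0.
A + 9I = [[0, 0, 0], [56, 1, 14], [32, 0, 8]].
Row 1: (0)·x + (0)·y + (0)·4 = 0
Row 2: (56)·x + (1)·y + (14)·4 = 0
Row 3: (32)·x + (0)·y + (8)·4 = 0
Solving gives x = -1, y = 0.
Check: A·(-1, 0, 4) = (9, 0, -36) = -9·(-1, 0, 4).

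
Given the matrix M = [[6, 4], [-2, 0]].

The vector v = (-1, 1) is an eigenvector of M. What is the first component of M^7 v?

-128

First find the eigenvalue: Mv = (-2, 2) = 2·(-1, 1), so λ = 2.
Then M^7 v = λ^7·v = 2^7·(-1, 1) = 128·(-1, 1) = (-128, 128).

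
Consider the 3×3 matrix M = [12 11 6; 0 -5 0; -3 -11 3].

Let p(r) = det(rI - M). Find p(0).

270

p(0) = det(0·I − M) = det(−M) = (−1)^3·det(M).
det(M) = -270, so p(0) = 270.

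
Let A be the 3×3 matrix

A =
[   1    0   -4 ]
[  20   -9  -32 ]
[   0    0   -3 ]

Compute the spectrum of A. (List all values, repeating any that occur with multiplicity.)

-9, -3, 1

Set up det(λI - A) = 0.
Expanding along the first row, p(λ) = λ^3 + 11λ^2 + 15λ - 27.
Since p(1) = 0, λ = 1 is a root.
Dividing by (λ - 1) leaves λ^2 + 12λ + 27.
The quadratic factors as (λ + 9)·(λ + 3).
Eigenvalues: -9, -3, 1.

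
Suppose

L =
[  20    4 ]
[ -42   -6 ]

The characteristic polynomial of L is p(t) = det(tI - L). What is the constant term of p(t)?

p(t) = t^2 - 14t + 48.
The constant term is 48.

48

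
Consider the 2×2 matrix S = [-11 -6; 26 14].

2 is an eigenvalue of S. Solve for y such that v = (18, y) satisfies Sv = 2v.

We need (S - 2I)v = 0.
S - 2I = [[-13, -6], [26, 12]].
Row 1: (-13)·18 + (-6)·y = 0
Row 2: (26)·18 + (12)·y = 0
Solving gives y = -39.
Check: S·(18, -39) = (36, -78) = 2·(18, -39).

-39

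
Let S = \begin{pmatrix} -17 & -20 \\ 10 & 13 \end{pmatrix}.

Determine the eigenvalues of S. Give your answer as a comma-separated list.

det(S - μI) = (-17 - μ)(13 - μ) - (-20)·(10) = μ^2 + 4μ - 21.
This factors as (μ + 7)·(μ - 3) = 0.
Eigenvalues: -7, 3.

-7, 3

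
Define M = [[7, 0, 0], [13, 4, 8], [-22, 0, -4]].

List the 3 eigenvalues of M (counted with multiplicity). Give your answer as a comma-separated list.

-4, 4, 7

Set up det(tI - M) = 0.
Expanding along the first row, p(t) = t^3 - 7t^2 - 16t + 112.
Since p(-4) = 0, t = -4 is a root.
Dividing by (t + 4) leaves t^2 - 11t + 28.
The quadratic factors as (t - 4)·(t - 7).
Eigenvalues: -4, 4, 7.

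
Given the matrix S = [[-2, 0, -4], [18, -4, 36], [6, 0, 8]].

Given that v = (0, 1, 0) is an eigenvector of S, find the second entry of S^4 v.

256

First find the eigenvalue: Sv = (0, -4, 0) = -4·(0, 1, 0), so λ = -4.
Then S^4 v = λ^4·v = (-4)^4·(0, 1, 0) = 256·(0, 1, 0) = (0, 256, 0).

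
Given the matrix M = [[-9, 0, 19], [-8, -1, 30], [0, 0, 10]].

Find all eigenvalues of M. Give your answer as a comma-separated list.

-9, -1, 10

Set up det(rI - M) = 0.
Expanding along the first row, p(r) = r^3 - 91r - 90.
Since p(-1) = 0, r = -1 is a root.
Factor out (r + 1): p(r) = (r + 1)·(r^2 - r - 90).
The quadratic factors as (r + 9)·(r - 10).
Eigenvalues: -9, -1, 10.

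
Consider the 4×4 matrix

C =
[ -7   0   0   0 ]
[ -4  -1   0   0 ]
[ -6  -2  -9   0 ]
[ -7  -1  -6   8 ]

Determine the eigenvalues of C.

C is lower triangular, so its eigenvalues are the diagonal entries.
Diagonal: -7, -1, -9, 8.

-9, -7, -1, 8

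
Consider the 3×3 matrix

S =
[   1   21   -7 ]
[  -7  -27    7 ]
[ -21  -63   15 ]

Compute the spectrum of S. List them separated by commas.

Set up det(lambda·I - S) = 0.
Expanding the 3×3 determinant: p(lambda) = lambda^3 + 11·lambda^2 + 24·lambda - 36.
Try lambda = -6: p(-6) = 0, so -6 is a root.
Dividing by (lambda + 6) leaves lambda^2 + 5·lambda - 6.
The quadratic factors as (lambda + 6)·(lambda - 1).
Eigenvalues: -6, -6, 1.

-6, -6, 1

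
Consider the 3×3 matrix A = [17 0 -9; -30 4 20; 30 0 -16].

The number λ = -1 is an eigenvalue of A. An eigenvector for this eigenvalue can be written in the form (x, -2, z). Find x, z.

1, 2

We need (A + 1I)v = 0.
A + 1I = [[18, 0, -9], [-30, 5, 20], [30, 0, -15]].
Row 1: (18)·x + (0)·-2 + (-9)·z = 0
Row 2: (-30)·x + (5)·-2 + (20)·z = 0
Row 3: (30)·x + (0)·-2 + (-15)·z = 0
Solving gives x = 1, z = 2.
Check: A·(1, -2, 2) = (-1, 2, -2) = -1·(1, -2, 2).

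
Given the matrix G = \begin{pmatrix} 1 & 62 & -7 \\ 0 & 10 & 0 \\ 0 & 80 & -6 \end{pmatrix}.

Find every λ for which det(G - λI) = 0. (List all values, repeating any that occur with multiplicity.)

-6, 1, 10

Compute the characteristic polynomial p(t) = det(tI - G).
Cofactor expansion gives p(t) = t^3 - 5t^2 - 56t + 60.
Rational-root test: t = -6 gives p(-6) = 0.
Factor out (t + 6): p(t) = (t + 6)·(t^2 - 11t + 10).
The quadratic factors as (t - 1)·(t - 10).
Eigenvalues: -6, 1, 10.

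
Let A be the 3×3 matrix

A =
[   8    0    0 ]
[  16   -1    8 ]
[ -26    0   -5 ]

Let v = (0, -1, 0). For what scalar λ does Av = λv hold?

Compute Av: A·(0, -1, 0) = (0, 1, 0).
Since Av = λv, compare component 2: 1 = λ·-1, so λ = -1.

-1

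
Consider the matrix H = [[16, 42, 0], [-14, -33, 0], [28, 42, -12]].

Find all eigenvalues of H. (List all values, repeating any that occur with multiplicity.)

The characteristic polynomial is p(r) = det(rI - H).
Expanding along the first row, p(r) = r^3 + 29r^2 + 264r + 720.
Try r = -12: p(-12) = 0, so -12 is a root.
Factor out (r + 12): p(r) = (r + 12)·(r^2 + 17r + 60).
The quadratic factors as (r + 12)·(r + 5).
Eigenvalues: -12, -12, -5.

-12, -12, -5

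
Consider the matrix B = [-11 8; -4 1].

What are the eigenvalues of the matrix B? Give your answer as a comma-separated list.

-7, -3

det(B - sI) = (-11 - s)(1 - s) - (8)·(-4) = s^2 + 10s + 21.
This factors as (s + 7)·(s + 3) = 0.
Eigenvalues: -7, -3.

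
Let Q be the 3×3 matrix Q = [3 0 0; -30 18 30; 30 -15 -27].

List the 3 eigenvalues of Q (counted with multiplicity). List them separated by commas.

The characteristic polynomial is p(μ) = det(μI - Q).
Expanding along the first row, p(μ) = μ^3 + 6μ^2 - 63μ + 108.
Rational-root test: μ = 3 gives p(3) = 0.
Factor out (μ - 3): p(μ) = (μ - 3)·(μ^2 + 9μ - 36).
The quadratic factors as (μ + 12)·(μ - 3).
Eigenvalues: -12, 3, 3.

-12, 3, 3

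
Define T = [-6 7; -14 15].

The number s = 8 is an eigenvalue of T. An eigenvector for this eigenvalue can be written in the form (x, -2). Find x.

-1

We need (T - 8I)v = 0.
T - 8I = [[-14, 7], [-14, 7]].
Row 1: (-14)·x + (7)·-2 = 0
Row 2: (-14)·x + (7)·-2 = 0
Solving gives x = -1.
Check: T·(-1, -2) = (-8, -16) = 8·(-1, -2).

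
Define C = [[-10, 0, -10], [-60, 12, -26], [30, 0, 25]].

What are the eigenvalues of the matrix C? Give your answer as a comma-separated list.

5, 10, 12

The characteristic polynomial is p(s) = det(sI - C).
Expanding along the first row, p(s) = s^3 - 27s^2 + 230s - 600.
Since p(5) = 0, s = 5 is a root.
Factor out (s - 5): p(s) = (s - 5)·(s^2 - 22s + 120).
The quadratic factors as (s - 10)·(s - 12).
Eigenvalues: 5, 10, 12.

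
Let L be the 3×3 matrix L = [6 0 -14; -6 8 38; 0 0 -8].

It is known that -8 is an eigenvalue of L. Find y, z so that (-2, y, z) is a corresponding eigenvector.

We need (L + 8I)v = 0.
L + 8I = [[14, 0, -14], [-6, 16, 38], [0, 0, 0]].
Row 1: (14)·-2 + (0)·y + (-14)·z = 0
Row 2: (-6)·-2 + (16)·y + (38)·z = 0
Row 3: (0)·-2 + (0)·y + (0)·z = 0
Solving gives y = 4, z = -2.
Check: L·(-2, 4, -2) = (16, -32, 16) = -8·(-2, 4, -2).

4, -2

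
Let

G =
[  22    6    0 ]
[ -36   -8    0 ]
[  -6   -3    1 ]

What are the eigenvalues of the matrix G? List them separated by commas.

1, 4, 10

The characteristic polynomial is p(r) = det(rI - G).
Cofactor expansion gives p(r) = r^3 - 15r^2 + 54r - 40.
Rational-root test: r = 10 gives p(10) = 0.
Factor out (r - 10): p(r) = (r - 10)·(r^2 - 5r + 4).
The quadratic factors as (r - 1)·(r - 4).
Eigenvalues: 1, 4, 10.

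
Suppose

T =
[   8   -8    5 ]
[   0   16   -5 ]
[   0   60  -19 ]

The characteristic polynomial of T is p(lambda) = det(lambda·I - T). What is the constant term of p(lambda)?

32

p(lambda) = lambda^3 - 5·lambda^2 - 28·lambda + 32.
The constant term is 32.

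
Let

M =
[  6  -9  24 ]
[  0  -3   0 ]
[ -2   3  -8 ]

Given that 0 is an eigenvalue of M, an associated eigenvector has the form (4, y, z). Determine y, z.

We need (M)v = 0.
M = [[6, -9, 24], [0, -3, 0], [-2, 3, -8]].
Row 1: (6)·4 + (-9)·y + (24)·z = 0
Row 2: (0)·4 + (-3)·y + (0)·z = 0
Row 3: (-2)·4 + (3)·y + (-8)·z = 0
Solving gives y = 0, z = -1.
Check: M·(4, 0, -1) = (0, 0, 0) = 0·(4, 0, -1).

0, -1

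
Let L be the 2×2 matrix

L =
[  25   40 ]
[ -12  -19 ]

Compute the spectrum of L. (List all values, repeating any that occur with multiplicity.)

det(L - sI) = (25 - s)(-19 - s) - (40)·(-12) = s^2 - 6s + 5.
This factors as (s - 1)·(s - 5) = 0.
Eigenvalues: 1, 5.

1, 5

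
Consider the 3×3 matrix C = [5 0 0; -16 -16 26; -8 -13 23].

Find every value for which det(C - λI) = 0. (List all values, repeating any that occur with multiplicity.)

Compute the characteristic polynomial p(lambda) = det(lambda·I - C).
Expanding along the first row, p(lambda) = lambda^3 - 12·lambda^2 + 5·lambda + 150.
Try lambda = 10: p(10) = 0, so 10 is a root.
Dividing by (lambda - 10) leaves lambda^2 - 2·lambda - 15.
The quadratic factors as (lambda + 3)·(lambda - 5).
Eigenvalues: -3, 5, 10.

-3, 5, 10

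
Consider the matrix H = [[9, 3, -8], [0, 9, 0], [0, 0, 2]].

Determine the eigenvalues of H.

H is upper triangular, so its eigenvalues are the diagonal entries.
Diagonal: 9, 9, 2.

2, 9, 9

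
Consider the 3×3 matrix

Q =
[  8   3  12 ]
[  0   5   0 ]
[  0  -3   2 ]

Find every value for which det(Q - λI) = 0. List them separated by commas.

The characteristic polynomial is p(lambda) = det(lambda·I - Q).
Cofactor expansion gives p(lambda) = lambda^3 - 15·lambda^2 + 66·lambda - 80.
Since p(8) = 0, lambda = 8 is a root.
Factor out (lambda - 8): p(lambda) = (lambda - 8)·(lambda^2 - 7·lambda + 10).
The quadratic factors as (lambda - 2)·(lambda - 5).
Eigenvalues: 2, 5, 8.

2, 5, 8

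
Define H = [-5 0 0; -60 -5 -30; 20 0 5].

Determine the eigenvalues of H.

-5, -5, 5

Compute the characteristic polynomial p(s) = det(sI - H).
Cofactor expansion gives p(s) = s^3 + 5s^2 - 25s - 125.
Try s = -5: p(-5) = 0, so -5 is a root.
Dividing by (s + 5) leaves s^2 - 25.
The quadratic factors as (s + 5)·(s - 5).
Eigenvalues: -5, -5, 5.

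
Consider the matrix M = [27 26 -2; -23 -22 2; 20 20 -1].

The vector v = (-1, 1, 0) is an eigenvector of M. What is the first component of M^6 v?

-1

First find the eigenvalue: Mv = (-1, 1, 0) = 1·(-1, 1, 0), so λ = 1.
Then M^6 v = λ^6·v = 1^6·(-1, 1, 0) = 1·(-1, 1, 0) = (-1, 1, 0).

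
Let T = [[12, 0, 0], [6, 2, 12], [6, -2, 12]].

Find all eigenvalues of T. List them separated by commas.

6, 8, 12

Compute the characteristic polynomial p(t) = det(tI - T).
Cofactor expansion gives p(t) = t^3 - 26t^2 + 216t - 576.
Try t = 12: p(12) = 0, so 12 is a root.
Factor out (t - 12): p(t) = (t - 12)·(t^2 - 14t + 48).
The quadratic factors as (t - 6)·(t - 8).
Eigenvalues: 6, 8, 12.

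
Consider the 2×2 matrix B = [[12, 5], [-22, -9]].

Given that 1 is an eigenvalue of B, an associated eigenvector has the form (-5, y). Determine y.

We need (B - 1I)v = 0.
B - 1I = [[11, 5], [-22, -10]].
Row 1: (11)·-5 + (5)·y = 0
Row 2: (-22)·-5 + (-10)·y = 0
Solving gives y = 11.
Check: B·(-5, 11) = (-5, 11) = 1·(-5, 11).

11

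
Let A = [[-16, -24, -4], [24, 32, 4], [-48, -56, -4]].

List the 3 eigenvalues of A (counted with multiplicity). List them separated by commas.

Set up det(lambda·I - A) = 0.
Expanding along the first row, p(lambda) = lambda^3 - 12·lambda^2 + 32·lambda.
Try lambda = 4: p(4) = 0, so 4 is a root.
Dividing by (lambda - 4) leaves lambda^2 - 8·lambda.
The quadratic factors as lambda·(lambda - 8).
Eigenvalues: 0, 4, 8.

0, 4, 8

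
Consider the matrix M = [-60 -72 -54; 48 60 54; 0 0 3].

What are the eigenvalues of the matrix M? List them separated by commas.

The characteristic polynomial is p(s) = det(sI - M).
Expanding along the first row, p(s) = s^3 - 3s^2 - 144s + 432.
Try s = 12: p(12) = 0, so 12 is a root.
Dividing by (s - 12) leaves s^2 + 9s - 36.
The quadratic factors as (s + 12)·(s - 3).
Eigenvalues: -12, 3, 12.

-12, 3, 12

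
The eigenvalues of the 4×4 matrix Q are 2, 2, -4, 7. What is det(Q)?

-112

det(Q) is the product of the eigenvalues: (2) · (2) · (-4) · (7) = -112.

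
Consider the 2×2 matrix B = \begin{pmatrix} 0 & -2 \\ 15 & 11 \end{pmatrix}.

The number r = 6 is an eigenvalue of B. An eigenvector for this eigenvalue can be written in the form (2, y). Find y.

-6

We need (B - 6I)v = 0.
B - 6I = [[-6, -2], [15, 5]].
Row 1: (-6)·2 + (-2)·y = 0
Row 2: (15)·2 + (5)·y = 0
Solving gives y = -6.
Check: B·(2, -6) = (12, -36) = 6·(2, -6).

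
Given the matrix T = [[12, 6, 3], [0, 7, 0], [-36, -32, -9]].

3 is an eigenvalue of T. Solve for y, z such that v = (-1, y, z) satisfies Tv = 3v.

We need (T - 3I)v = 0.
T - 3I = [[9, 6, 3], [0, 4, 0], [-36, -32, -12]].
Row 1: (9)·-1 + (6)·y + (3)·z = 0
Row 2: (0)·-1 + (4)·y + (0)·z = 0
Row 3: (-36)·-1 + (-32)·y + (-12)·z = 0
Solving gives y = 0, z = 3.
Check: T·(-1, 0, 3) = (-3, 0, 9) = 3·(-1, 0, 3).

0, 3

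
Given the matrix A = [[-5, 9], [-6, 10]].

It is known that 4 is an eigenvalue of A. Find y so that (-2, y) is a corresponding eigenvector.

We need (A - 4I)v = 0.
A - 4I = [[-9, 9], [-6, 6]].
Row 1: (-9)·-2 + (9)·y = 0
Row 2: (-6)·-2 + (6)·y = 0
Solving gives y = -2.
Check: A·(-2, -2) = (-8, -8) = 4·(-2, -2).

-2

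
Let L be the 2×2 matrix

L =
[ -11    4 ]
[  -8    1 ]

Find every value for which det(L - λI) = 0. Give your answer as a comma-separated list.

-7, -3

det(L - tI) = (-11 - t)(1 - t) - (4)·(-8) = t^2 + 10t + 21.
This factors as (t + 7)·(t + 3) = 0.
Eigenvalues: -7, -3.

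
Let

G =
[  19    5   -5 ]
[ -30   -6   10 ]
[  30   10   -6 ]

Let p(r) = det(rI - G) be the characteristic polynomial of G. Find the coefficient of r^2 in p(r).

-7

The coefficient of r^2 of det(rI - G) is −trace(G).
trace(G) = (19) + (-6) + (-6) = 7, so the coefficient is -7.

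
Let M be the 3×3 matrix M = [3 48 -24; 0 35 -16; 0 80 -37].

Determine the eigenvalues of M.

-5, 3, 3

Set up det(lambda·I - M) = 0.
Cofactor expansion gives p(lambda) = lambda^3 - lambda^2 - 21·lambda + 45.
Rational-root test: lambda = -5 gives p(-5) = 0.
Dividing by (lambda + 5) leaves lambda^2 - 6·lambda + 9.
The quadratic factor is (lambda - 3)^2.
Eigenvalues: -5, 3, 3.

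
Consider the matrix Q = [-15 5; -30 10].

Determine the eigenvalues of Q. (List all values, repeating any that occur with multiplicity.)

-5, 0

det(Q - λI) = (-15 - λ)(10 - λ) - (5)·(-30) = λ^2 + 5λ.
This factors as (λ + 5)·λ = 0.
Eigenvalues: -5, 0.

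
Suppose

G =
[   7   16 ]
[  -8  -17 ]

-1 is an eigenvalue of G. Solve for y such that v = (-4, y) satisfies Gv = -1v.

We need (G + 1I)v = 0.
G + 1I = [[8, 16], [-8, -16]].
Row 1: (8)·-4 + (16)·y = 0
Row 2: (-8)·-4 + (-16)·y = 0
Solving gives y = 2.
Check: G·(-4, 2) = (4, -2) = -1·(-4, 2).

2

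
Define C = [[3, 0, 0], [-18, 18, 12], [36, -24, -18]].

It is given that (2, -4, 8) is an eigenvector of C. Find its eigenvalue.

Compute Cv: C·(2, -4, 8) = (6, -12, 24).
Since Cv = λv, compare component 1: 6 = λ·2, so λ = 3.

3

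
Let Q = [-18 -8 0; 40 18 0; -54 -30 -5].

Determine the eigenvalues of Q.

The characteristic polynomial is p(λ) = det(λI - Q).
Cofactor expansion gives p(λ) = λ^3 + 5λ^2 - 4λ - 20.
Rational-root test: λ = -2 gives p(-2) = 0.
Dividing by (λ + 2) leaves λ^2 + 3λ - 10.
The quadratic factors as (λ + 5)·(λ - 2).
Eigenvalues: -5, -2, 2.

-5, -2, 2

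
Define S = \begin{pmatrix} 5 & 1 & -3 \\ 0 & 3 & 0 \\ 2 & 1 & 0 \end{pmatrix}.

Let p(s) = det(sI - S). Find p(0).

p(0) = det(0·I − S) = det(−S) = (−1)^3·det(S).
det(S) = 18, so p(0) = -18.

-18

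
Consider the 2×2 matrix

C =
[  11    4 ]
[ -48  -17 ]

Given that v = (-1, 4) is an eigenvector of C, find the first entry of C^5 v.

3125

First find the eigenvalue: Cv = (5, -20) = -5·(-1, 4), so λ = -5.
Then C^5 v = λ^5·v = (-5)^5·(-1, 4) = -3125·(-1, 4) = (3125, -12500).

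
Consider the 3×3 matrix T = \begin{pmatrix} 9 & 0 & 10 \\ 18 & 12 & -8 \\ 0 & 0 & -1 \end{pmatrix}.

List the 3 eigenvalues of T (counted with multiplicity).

-1, 9, 12

Compute the characteristic polynomial p(λ) = det(λI - T).
Expanding the 3×3 determinant: p(λ) = λ^3 - 20λ^2 + 87λ + 108.
Since p(9) = 0, λ = 9 is a root.
Factor out (λ - 9): p(λ) = (λ - 9)·(λ^2 - 11λ - 12).
The quadratic factors as (λ + 1)·(λ - 12).
Eigenvalues: -1, 9, 12.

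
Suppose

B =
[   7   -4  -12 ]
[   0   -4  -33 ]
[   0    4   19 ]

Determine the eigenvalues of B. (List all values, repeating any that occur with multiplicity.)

7, 7, 8

Set up det(lambda·I - B) = 0.
Expanding the 3×3 determinant: p(lambda) = lambda^3 - 22·lambda^2 + 161·lambda - 392.
Rational-root test: lambda = 7 gives p(7) = 0.
Dividing by (lambda - 7) leaves lambda^2 - 15·lambda + 56.
The quadratic factors as (lambda - 7)·(lambda - 8).
Eigenvalues: 7, 7, 8.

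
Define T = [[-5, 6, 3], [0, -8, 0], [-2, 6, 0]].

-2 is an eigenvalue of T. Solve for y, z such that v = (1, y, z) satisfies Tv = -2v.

We need (T + 2I)v = 0.
T + 2I = [[-3, 6, 3], [0, -6, 0], [-2, 6, 2]].
Row 1: (-3)·1 + (6)·y + (3)·z = 0
Row 2: (0)·1 + (-6)·y + (0)·z = 0
Row 3: (-2)·1 + (6)·y + (2)·z = 0
Solving gives y = 0, z = 1.
Check: T·(1, 0, 1) = (-2, 0, -2) = -2·(1, 0, 1).

0, 1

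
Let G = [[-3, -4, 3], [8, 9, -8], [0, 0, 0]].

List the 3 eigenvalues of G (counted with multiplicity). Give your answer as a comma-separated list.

0, 1, 5

The characteristic polynomial is p(s) = det(sI - G).
Cofactor expansion gives p(s) = s^3 - 6s^2 + 5s.
Rational-root test: s = 1 gives p(1) = 0.
Dividing by (s - 1) leaves s^2 - 5s.
The quadratic factors as s·(s - 5).
Eigenvalues: 0, 1, 5.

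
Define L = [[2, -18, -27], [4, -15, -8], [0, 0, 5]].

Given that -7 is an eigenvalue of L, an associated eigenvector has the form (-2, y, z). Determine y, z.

We need (L + 7I)v = 0.
L + 7I = [[9, -18, -27], [4, -8, -8], [0, 0, 12]].
Row 1: (9)·-2 + (-18)·y + (-27)·z = 0
Row 2: (4)·-2 + (-8)·y + (-8)·z = 0
Row 3: (0)·-2 + (0)·y + (12)·z = 0
Solving gives y = -1, z = 0.
Check: L·(-2, -1, 0) = (14, 7, 0) = -7·(-2, -1, 0).

-1, 0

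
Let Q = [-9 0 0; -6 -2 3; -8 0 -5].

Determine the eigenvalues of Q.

Compute the characteristic polynomial p(μ) = det(μI - Q).
Expanding along the first row, p(μ) = μ^3 + 16μ^2 + 73μ + 90.
Rational-root test: μ = -2 gives p(-2) = 0.
Factor out (μ + 2): p(μ) = (μ + 2)·(μ^2 + 14μ + 45).
The quadratic factors as (μ + 9)·(μ + 5).
Eigenvalues: -9, -5, -2.

-9, -5, -2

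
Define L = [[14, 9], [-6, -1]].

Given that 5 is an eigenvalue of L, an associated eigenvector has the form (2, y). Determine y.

We need (L - 5I)v = 0.
L - 5I = [[9, 9], [-6, -6]].
Row 1: (9)·2 + (9)·y = 0
Row 2: (-6)·2 + (-6)·y = 0
Solving gives y = -2.
Check: L·(2, -2) = (10, -10) = 5·(2, -2).

-2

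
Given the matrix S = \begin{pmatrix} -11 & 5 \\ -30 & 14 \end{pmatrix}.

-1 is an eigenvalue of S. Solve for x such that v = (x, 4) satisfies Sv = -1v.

We need (S + 1I)v = 0.
S + 1I = [[-10, 5], [-30, 15]].
Row 1: (-10)·x + (5)·4 = 0
Row 2: (-30)·x + (15)·4 = 0
Solving gives x = 2.
Check: S·(2, 4) = (-2, -4) = -1·(2, 4).

2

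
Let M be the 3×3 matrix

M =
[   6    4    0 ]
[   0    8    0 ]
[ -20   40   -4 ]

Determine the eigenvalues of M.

The characteristic polynomial is p(μ) = det(μI - M).
Expanding the 3×3 determinant: p(μ) = μ^3 - 10μ^2 - 8μ + 192.
Try μ = 6: p(6) = 0, so 6 is a root.
Factor out (μ - 6): p(μ) = (μ - 6)·(μ^2 - 4μ - 32).
The quadratic factors as (μ + 4)·(μ - 8).
Eigenvalues: -4, 6, 8.

-4, 6, 8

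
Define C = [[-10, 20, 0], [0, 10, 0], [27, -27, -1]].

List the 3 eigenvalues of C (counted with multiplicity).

-10, -1, 10

Set up det(tI - C) = 0.
Expanding the 3×3 determinant: p(t) = t^3 + t^2 - 100t - 100.
Since p(-10) = 0, t = -10 is a root.
Dividing by (t + 10) leaves t^2 - 9t - 10.
The quadratic factors as (t + 1)·(t - 10).
Eigenvalues: -10, -1, 10.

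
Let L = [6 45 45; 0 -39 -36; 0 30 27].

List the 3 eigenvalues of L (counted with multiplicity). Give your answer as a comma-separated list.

-9, -3, 6

The characteristic polynomial is p(μ) = det(μI - L).
Cofactor expansion gives p(μ) = μ^3 + 6μ^2 - 45μ - 162.
Since p(-9) = 0, μ = -9 is a root.
Factor out (μ + 9): p(μ) = (μ + 9)·(μ^2 - 3μ - 18).
The quadratic factors as (μ + 3)·(μ - 6).
Eigenvalues: -9, -3, 6.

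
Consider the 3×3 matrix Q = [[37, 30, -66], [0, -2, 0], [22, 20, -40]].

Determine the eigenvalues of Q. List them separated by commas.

-7, -2, 4

The characteristic polynomial is p(t) = det(tI - Q).
Cofactor expansion gives p(t) = t^3 + 5t^2 - 22t - 56.
Since p(4) = 0, t = 4 is a root.
Factor out (t - 4): p(t) = (t - 4)·(t^2 + 9t + 14).
The quadratic factors as (t + 7)·(t + 2).
Eigenvalues: -7, -2, 4.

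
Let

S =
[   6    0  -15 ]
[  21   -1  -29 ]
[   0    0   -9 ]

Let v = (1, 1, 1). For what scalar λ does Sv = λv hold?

Compute Sv: S·(1, 1, 1) = (-9, -9, -9).
Since Sv = λv, compare component 1: -9 = λ·1, so λ = -9.

-9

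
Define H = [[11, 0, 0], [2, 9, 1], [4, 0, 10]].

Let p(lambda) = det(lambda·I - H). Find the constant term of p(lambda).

-990

p(lambda) = lambda^3 - 30·lambda^2 + 299·lambda - 990.
The constant term is -990.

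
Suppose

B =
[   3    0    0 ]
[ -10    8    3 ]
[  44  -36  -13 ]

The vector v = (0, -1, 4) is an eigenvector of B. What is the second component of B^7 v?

First find the eigenvalue: Bv = (0, 4, -16) = -4·(0, -1, 4), so λ = -4.
Then B^7 v = λ^7·v = (-4)^7·(0, -1, 4) = -16384·(0, -1, 4) = (0, 16384, -65536).

16384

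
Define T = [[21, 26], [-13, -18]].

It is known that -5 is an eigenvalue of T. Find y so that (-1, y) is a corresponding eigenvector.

We need (T + 5I)v = 0.
T + 5I = [[26, 26], [-13, -13]].
Row 1: (26)·-1 + (26)·y = 0
Row 2: (-13)·-1 + (-13)·y = 0
Solving gives y = 1.
Check: T·(-1, 1) = (5, -5) = -5·(-1, 1).

1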